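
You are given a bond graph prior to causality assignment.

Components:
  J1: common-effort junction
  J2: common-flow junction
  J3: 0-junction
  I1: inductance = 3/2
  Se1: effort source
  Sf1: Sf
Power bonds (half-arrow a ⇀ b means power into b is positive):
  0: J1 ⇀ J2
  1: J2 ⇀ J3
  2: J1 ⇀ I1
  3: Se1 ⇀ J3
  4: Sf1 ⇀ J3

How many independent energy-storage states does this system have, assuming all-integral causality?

1  (I1 all integral)

b3 stroke at J3  (Se1: effort source, stroke at far end)
b4 stroke at Sf1  (Sf1 (Sf) sets flow on bond)
b1 stroke at J2  (J3 effort already set via bond 3)
b0 stroke at J1  (only one flow-in slot at J2)
b2 stroke at I1  (common-e at J1 fixed by 0)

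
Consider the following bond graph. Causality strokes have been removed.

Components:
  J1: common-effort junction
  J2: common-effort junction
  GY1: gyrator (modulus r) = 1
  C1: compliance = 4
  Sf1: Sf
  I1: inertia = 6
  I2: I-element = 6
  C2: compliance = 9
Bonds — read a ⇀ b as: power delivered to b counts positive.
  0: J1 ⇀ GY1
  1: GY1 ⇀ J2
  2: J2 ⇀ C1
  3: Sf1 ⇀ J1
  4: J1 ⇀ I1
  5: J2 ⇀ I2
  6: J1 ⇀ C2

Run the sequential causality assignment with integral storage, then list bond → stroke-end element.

bond 0 stroke→GY1
bond 1 stroke→GY1
bond 2 stroke→J2
bond 3 stroke→Sf1
bond 4 stroke→I1
bond 5 stroke→I2
bond 6 stroke→J1

β3 |Sf1  (source Sf1 imposes f)
β2 |J2  (C1 integral (e out))
β1 |GY1  (common-e at J2 fixed by 2)
β5 |I2  (0-jn J2 has e-setter on 2)
β0 |GY1  (GY1: gyrator matches bond 1)
β4 |I1  (I1 outputs flow p/I1)
β6 |J1  (only one effort-in slot at J1)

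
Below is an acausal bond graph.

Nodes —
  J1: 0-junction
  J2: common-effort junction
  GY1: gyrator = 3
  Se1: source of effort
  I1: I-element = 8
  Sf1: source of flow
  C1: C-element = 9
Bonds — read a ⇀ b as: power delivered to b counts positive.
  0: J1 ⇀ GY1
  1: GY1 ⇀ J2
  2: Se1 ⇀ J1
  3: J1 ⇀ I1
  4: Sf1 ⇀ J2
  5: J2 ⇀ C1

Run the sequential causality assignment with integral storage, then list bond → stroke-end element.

#0 |GY1
#1 |GY1
#2 |J1
#3 |I1
#4 |Sf1
#5 |J2

#2 stroke→J1  (source Se1 imposes e)
#4 stroke→Sf1  (Sf1 fixes flow; stroke at Sf1)
#0 stroke→GY1  (J1 effort already set via bond 2)
#3 stroke→I1  (J1: bond 2 brought effort, rest push out)
#1 stroke→GY1  (GY1: gyrator matches bond 0)
#5 stroke→J2  (J2: last free bond brings effort in)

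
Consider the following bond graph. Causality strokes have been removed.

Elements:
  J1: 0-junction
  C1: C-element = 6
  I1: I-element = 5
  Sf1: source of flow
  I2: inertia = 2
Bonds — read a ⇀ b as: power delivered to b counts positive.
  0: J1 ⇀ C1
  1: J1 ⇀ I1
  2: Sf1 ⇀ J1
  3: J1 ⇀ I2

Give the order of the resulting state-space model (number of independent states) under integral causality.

bond 2 →Sf1  (Sf1: flow source, stroke at near end)
bond 0 →J1  (C1 integral (e out))
bond 1 →I1  (J1 effort already set via bond 0)
bond 3 →I2  (J1: bond 0 brought effort, rest push out)

3  (C1, I1, I2 all integral)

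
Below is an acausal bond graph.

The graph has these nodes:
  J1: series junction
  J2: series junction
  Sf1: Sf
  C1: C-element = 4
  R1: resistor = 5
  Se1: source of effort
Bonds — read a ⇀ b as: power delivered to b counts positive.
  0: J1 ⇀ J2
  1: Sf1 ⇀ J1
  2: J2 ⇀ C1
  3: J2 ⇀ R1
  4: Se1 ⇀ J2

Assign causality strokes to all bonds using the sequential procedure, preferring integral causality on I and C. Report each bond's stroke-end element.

β0 →J1
β1 →Sf1
β2 →J2
β3 →J2
β4 →J2

b1 stroke at Sf1  (source Sf1 imposes f)
b4 stroke at J2  (Se1 fixes effort; stroke away)
b0 stroke at J1  (J1: bond 1 brought flow, rest push out)
b2 stroke at J2  (common-f at J2 fixed by 0)
b3 stroke at J2  (J2 flow already set via bond 0)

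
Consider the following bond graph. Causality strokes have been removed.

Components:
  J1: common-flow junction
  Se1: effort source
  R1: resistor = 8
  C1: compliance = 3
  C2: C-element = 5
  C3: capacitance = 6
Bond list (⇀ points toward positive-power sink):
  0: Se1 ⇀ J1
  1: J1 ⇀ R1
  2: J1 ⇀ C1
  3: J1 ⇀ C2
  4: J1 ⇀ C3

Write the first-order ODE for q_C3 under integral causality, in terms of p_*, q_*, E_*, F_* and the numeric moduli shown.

b0 stroke→J1  (source Se1 imposes e)
b2 stroke→J1  (C1 outputs effort q/C1)
b3 stroke→J1  (C2 outputs effort q/C2)
b4 stroke→J1  (C3 outputs effort q/C3)
b1 stroke→R1  (only one flow-in slot at J1)

dq_C3/dt = E_Se1/8 - q_C1/24 - q_C2/40 - q_C3/48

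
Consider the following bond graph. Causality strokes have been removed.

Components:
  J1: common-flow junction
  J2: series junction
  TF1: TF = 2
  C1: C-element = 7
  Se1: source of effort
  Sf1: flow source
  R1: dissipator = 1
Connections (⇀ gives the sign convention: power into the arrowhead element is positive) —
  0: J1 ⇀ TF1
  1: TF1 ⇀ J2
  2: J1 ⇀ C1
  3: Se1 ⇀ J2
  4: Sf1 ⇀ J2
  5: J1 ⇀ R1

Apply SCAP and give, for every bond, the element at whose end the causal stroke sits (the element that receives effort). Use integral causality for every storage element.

b3 |J2  (Se1: effort source, stroke at far end)
b4 |Sf1  (Sf1 fixes flow; stroke at Sf1)
b1 |J2  (J2 flow already set via bond 4)
b0 |TF1  (TF1 one-in-one-out from 1)
b2 |J1  (1-jn J1 has f-setter on 0)
b5 |J1  (1-jn J1 has f-setter on 0)

β0 stroke→TF1
β1 stroke→J2
β2 stroke→J1
β3 stroke→J2
β4 stroke→Sf1
β5 stroke→J1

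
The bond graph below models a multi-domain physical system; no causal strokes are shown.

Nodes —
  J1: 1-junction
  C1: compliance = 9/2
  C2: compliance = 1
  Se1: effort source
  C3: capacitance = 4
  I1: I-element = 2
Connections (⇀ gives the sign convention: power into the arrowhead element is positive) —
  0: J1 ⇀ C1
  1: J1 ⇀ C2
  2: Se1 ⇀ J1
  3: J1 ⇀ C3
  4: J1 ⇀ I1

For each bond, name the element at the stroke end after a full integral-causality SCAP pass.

β2 stroke at J1  (Se1: effort source, stroke at far end)
β0 stroke at J1  (C1 outputs effort q/C1)
β1 stroke at J1  (C2 outputs effort q/C2)
β3 stroke at J1  (C3 outputs effort q/C3)
β4 stroke at I1  (closing 1-jn rule on J1)

bond 0 stroke→J1
bond 1 stroke→J1
bond 2 stroke→J1
bond 3 stroke→J1
bond 4 stroke→I1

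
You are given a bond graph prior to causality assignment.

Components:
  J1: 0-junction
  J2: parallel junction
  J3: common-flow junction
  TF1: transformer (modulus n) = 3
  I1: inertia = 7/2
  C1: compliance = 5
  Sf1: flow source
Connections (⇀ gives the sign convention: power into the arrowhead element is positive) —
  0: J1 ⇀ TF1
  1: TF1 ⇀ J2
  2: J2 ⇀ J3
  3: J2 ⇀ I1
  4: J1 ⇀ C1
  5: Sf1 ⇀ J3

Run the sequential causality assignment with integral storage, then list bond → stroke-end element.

b5 stroke→Sf1  (source Sf1 imposes f)
b2 stroke→J3  (J3: bond 5 brought flow, rest push out)
b3 stroke→I1  (I1 outputs flow p/I1)
b1 stroke→J2  (J2: last free bond brings effort in)
b0 stroke→TF1  (TF1: transformer flips bond 1)
b4 stroke→J1  (J1 needs exactly one e-in)

#0 stroke→TF1
#1 stroke→J2
#2 stroke→J3
#3 stroke→I1
#4 stroke→J1
#5 stroke→Sf1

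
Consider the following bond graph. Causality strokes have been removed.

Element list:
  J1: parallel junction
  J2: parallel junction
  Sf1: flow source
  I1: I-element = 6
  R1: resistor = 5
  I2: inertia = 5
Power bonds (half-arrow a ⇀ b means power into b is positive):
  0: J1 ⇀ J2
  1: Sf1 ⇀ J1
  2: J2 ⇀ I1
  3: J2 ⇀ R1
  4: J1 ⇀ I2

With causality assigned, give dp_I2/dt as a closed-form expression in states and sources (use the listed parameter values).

β1 stroke at Sf1  (source Sf1 imposes f)
β2 stroke at I1  (prefer integral on I1)
β4 stroke at I2  (I2: I, integral causality)
β0 stroke at J1  (only one effort-in slot at J1)
β3 stroke at J2  (only one effort-in slot at J2)

dp_I2/dt = 5*F_Sf1 - 5*p_I1/6 - p_I2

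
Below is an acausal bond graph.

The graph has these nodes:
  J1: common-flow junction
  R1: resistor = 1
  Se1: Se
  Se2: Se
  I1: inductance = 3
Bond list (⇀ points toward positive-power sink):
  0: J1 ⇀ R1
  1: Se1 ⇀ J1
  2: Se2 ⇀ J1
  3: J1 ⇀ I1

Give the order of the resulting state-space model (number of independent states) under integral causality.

b1 →J1  (source Se1 imposes e)
b2 →J1  (Se2 fixes effort; stroke away)
b3 →I1  (I1 outputs flow p/I1)
b0 →J1  (J1: bond 3 brought flow, rest push out)

1  (I1 all integral)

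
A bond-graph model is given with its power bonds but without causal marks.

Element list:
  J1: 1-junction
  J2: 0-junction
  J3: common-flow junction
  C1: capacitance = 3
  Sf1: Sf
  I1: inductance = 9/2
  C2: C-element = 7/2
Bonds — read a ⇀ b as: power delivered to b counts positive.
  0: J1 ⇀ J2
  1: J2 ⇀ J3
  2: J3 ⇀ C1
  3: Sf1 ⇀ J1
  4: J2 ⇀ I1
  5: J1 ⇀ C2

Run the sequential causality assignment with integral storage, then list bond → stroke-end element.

b0 stroke→J1
b1 stroke→J2
b2 stroke→J3
b3 stroke→Sf1
b4 stroke→I1
b5 stroke→J1

b3 stroke at Sf1  (source Sf1 imposes f)
b0 stroke at J1  (common-f at J1 fixed by 3)
b5 stroke at J1  (common-f at J1 fixed by 3)
b2 stroke at J3  (prefer integral on C1)
b1 stroke at J2  (closing 1-jn rule on J3)
b4 stroke at I1  (J2 effort already set via bond 1)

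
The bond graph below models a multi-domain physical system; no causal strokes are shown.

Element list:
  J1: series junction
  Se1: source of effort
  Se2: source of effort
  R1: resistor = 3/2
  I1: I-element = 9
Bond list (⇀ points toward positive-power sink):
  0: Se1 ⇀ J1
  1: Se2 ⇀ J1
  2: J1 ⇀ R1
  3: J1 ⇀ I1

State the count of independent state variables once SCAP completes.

1  (I1 all integral)

b0 →J1  (Se1 fixes effort; stroke away)
b1 →J1  (Se2 (Se) sets effort on bond)
b3 →I1  (I1: I, integral causality)
b2 →J1  (J1: bond 3 brought flow, rest push out)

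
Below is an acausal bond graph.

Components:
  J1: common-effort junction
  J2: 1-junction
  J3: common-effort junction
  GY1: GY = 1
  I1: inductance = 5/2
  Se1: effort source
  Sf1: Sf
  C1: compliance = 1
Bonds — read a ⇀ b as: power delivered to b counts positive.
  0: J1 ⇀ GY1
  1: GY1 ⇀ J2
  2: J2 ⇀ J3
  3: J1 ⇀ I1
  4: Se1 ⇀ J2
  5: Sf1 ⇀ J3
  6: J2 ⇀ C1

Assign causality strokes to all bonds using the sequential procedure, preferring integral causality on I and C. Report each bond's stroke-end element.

β4 |J2  (source Se1 imposes e)
β5 |Sf1  (Sf1: flow source, stroke at near end)
β2 |J3  (closing 0-jn rule on J3)
β1 |J2  (1-jn J2 has f-setter on 2)
β6 |J2  (common-f at J2 fixed by 2)
β0 |J1  (GY GY1: same side as bond 1)
β3 |I1  (0-jn J1 has e-setter on 0)

β0 stroke at J1
β1 stroke at J2
β2 stroke at J3
β3 stroke at I1
β4 stroke at J2
β5 stroke at Sf1
β6 stroke at J2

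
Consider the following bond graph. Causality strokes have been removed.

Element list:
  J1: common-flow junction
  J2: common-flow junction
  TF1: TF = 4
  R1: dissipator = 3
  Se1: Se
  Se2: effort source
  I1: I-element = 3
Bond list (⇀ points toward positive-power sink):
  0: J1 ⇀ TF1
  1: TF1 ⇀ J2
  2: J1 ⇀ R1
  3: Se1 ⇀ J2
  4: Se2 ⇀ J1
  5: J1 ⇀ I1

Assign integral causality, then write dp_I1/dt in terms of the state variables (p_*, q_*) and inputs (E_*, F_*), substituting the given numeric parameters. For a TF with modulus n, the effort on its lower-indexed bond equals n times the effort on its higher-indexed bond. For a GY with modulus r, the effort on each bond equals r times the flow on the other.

dp_I1/dt = 4*E_Se1 + E_Se2 - p_I1

bond 3 stroke→J2  (source Se1 imposes e)
bond 4 stroke→J1  (Se2 fixes effort; stroke away)
bond 1 stroke→TF1  (only one flow-in slot at J2)
bond 0 stroke→J1  (TF TF1: opposite of bond 1)
bond 5 stroke→I1  (prefer integral on I1)
bond 2 stroke→J1  (common-f at J1 fixed by 5)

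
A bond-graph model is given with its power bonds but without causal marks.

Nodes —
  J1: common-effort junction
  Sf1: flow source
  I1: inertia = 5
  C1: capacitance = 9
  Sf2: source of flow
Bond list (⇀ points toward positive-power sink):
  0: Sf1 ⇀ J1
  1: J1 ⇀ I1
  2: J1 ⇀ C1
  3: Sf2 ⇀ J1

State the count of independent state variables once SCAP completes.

b0 stroke at Sf1  (Sf1 fixes flow; stroke at Sf1)
b3 stroke at Sf2  (Sf2: flow source, stroke at near end)
b1 stroke at I1  (I1: I, integral causality)
b2 stroke at J1  (J1: last free bond brings effort in)

2  (C1, I1 all integral)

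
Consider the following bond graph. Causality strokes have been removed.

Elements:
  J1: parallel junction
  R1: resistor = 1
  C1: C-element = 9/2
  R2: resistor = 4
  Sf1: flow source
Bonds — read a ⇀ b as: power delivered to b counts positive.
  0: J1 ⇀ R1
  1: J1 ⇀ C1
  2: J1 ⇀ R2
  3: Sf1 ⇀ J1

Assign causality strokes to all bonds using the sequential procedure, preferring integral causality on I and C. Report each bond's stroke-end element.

bond 0 stroke at R1
bond 1 stroke at J1
bond 2 stroke at R2
bond 3 stroke at Sf1

bond 3 →Sf1  (source Sf1 imposes f)
bond 1 →J1  (C1 outputs effort q/C1)
bond 0 →R1  (common-e at J1 fixed by 1)
bond 2 →R2  (0-jn J1 has e-setter on 1)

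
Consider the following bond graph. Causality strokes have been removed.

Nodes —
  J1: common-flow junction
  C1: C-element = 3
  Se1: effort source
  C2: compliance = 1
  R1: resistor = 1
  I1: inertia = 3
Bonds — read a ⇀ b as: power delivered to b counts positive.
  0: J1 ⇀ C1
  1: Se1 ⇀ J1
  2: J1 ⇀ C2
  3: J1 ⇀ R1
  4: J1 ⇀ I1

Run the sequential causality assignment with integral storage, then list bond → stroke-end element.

#1 →J1  (Se1 fixes effort; stroke away)
#0 →J1  (C1 outputs effort q/C1)
#2 →J1  (C2 integral (e out))
#4 →I1  (I1: I, integral causality)
#3 →J1  (common-f at J1 fixed by 4)

b0 stroke→J1
b1 stroke→J1
b2 stroke→J1
b3 stroke→J1
b4 stroke→I1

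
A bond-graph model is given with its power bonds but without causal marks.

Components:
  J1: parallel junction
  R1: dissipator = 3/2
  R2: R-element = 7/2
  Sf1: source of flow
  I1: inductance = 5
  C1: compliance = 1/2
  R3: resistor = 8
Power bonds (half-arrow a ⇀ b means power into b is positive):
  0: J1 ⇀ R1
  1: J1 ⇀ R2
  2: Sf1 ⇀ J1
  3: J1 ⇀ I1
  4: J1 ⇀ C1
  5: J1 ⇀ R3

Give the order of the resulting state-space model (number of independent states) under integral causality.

β2 |Sf1  (source Sf1 imposes f)
β3 |I1  (I1 integral (f out))
β4 |J1  (prefer integral on C1)
β0 |R1  (J1: bond 4 brought effort, rest push out)
β1 |R2  (0-jn J1 has e-setter on 4)
β5 |R3  (J1 effort already set via bond 4)

2  (C1, I1 all integral)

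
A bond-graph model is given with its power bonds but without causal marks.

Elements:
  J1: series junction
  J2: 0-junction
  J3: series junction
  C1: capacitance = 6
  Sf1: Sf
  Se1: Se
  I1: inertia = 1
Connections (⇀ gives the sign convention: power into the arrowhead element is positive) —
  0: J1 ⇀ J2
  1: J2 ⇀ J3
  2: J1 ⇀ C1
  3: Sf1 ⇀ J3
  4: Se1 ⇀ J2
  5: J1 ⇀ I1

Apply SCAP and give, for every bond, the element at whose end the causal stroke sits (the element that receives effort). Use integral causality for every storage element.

#0 |J1
#1 |J3
#2 |J1
#3 |Sf1
#4 |J2
#5 |I1

bond 3 stroke at Sf1  (Sf1: flow source, stroke at near end)
bond 4 stroke at J2  (Se1 (Se) sets effort on bond)
bond 0 stroke at J1  (J2 effort already set via bond 4)
bond 1 stroke at J3  (common-e at J2 fixed by 4)
bond 2 stroke at J1  (C1 integral (e out))
bond 5 stroke at I1  (J1: last free bond brings flow in)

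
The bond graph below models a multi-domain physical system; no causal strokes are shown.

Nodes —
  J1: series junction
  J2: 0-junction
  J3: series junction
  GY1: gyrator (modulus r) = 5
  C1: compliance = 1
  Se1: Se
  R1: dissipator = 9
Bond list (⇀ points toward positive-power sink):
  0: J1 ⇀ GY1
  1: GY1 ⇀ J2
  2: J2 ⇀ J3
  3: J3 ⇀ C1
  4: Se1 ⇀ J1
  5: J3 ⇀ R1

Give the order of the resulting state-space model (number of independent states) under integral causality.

1  (C1 all integral)

bond 4 →J1  (Se1: effort source, stroke at far end)
bond 0 →GY1  (only one flow-in slot at J1)
bond 1 →GY1  (GY1: gyrator matches bond 0)
bond 2 →J2  (J2 needs exactly one e-in)
bond 3 →J3  (J3: bond 2 brought flow, rest push out)
bond 5 →J3  (1-jn J3 has f-setter on 2)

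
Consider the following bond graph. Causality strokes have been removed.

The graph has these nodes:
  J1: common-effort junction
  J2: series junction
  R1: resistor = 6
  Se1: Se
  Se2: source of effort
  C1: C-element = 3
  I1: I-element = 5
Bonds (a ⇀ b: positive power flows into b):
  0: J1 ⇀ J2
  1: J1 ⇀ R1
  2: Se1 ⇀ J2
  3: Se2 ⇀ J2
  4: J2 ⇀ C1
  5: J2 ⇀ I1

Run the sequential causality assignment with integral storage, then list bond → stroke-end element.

#0 stroke at J2
#1 stroke at J1
#2 stroke at J2
#3 stroke at J2
#4 stroke at J2
#5 stroke at I1

β2 |J2  (source Se1 imposes e)
β3 |J2  (Se2: effort source, stroke at far end)
β4 |J2  (C1 outputs effort q/C1)
β5 |I1  (I1 integral (f out))
β0 |J2  (common-f at J2 fixed by 5)
β1 |J1  (closing 0-jn rule on J1)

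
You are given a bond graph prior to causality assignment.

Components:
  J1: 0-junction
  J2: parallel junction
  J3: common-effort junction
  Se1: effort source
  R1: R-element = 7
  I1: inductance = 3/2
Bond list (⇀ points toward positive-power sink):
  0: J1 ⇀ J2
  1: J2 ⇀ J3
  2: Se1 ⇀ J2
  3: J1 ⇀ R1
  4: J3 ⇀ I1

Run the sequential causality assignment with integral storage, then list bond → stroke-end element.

b2 →J2  (Se1 fixes effort; stroke away)
b0 →J1  (0-jn J2 has e-setter on 2)
b1 →J3  (J2: bond 2 brought effort, rest push out)
b4 →I1  (J3 effort already set via bond 1)
b3 →R1  (J1 effort already set via bond 0)

#0 stroke→J1
#1 stroke→J3
#2 stroke→J2
#3 stroke→R1
#4 stroke→I1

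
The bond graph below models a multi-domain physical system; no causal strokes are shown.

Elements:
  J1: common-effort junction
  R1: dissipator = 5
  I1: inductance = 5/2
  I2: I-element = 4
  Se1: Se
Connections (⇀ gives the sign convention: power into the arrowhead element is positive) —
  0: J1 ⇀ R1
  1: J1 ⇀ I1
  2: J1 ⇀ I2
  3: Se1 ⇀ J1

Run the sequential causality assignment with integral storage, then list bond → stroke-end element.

b0 stroke at R1
b1 stroke at I1
b2 stroke at I2
b3 stroke at J1

bond 3 →J1  (source Se1 imposes e)
bond 0 →R1  (0-jn J1 has e-setter on 3)
bond 1 →I1  (0-jn J1 has e-setter on 3)
bond 2 →I2  (J1: bond 3 brought effort, rest push out)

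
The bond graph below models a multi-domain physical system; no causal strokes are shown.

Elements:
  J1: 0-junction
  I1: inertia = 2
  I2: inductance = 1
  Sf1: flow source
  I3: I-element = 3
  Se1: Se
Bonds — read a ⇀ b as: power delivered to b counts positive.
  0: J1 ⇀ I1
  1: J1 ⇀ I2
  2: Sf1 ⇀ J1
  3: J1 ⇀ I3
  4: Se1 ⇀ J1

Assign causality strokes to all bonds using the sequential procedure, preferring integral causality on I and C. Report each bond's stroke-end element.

β0 |I1
β1 |I2
β2 |Sf1
β3 |I3
β4 |J1

β2 |Sf1  (source Sf1 imposes f)
β4 |J1  (Se1 fixes effort; stroke away)
β0 |I1  (J1 effort already set via bond 4)
β1 |I2  (J1 effort already set via bond 4)
β3 |I3  (J1 effort already set via bond 4)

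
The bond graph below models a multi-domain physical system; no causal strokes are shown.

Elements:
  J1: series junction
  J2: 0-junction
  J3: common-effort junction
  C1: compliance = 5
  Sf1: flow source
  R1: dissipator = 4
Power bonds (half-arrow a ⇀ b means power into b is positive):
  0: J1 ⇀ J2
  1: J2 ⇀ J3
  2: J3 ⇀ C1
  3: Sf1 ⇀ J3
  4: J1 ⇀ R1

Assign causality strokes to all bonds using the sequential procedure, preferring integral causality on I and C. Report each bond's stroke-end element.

bond 0 stroke→J1
bond 1 stroke→J2
bond 2 stroke→J3
bond 3 stroke→Sf1
bond 4 stroke→R1

#3 |Sf1  (source Sf1 imposes f)
#2 |J3  (prefer integral on C1)
#1 |J2  (J3: bond 2 brought effort, rest push out)
#0 |J1  (J2: bond 1 brought effort, rest push out)
#4 |R1  (only one flow-in slot at J1)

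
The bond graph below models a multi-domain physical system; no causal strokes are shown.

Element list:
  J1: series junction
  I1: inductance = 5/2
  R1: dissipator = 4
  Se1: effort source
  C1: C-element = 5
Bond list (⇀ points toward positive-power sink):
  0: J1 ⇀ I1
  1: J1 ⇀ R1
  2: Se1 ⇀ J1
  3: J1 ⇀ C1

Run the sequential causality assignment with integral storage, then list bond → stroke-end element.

β0 →I1
β1 →J1
β2 →J1
β3 →J1

bond 2 |J1  (Se1 (Se) sets effort on bond)
bond 0 |I1  (I1: I, integral causality)
bond 1 |J1  (J1 flow already set via bond 0)
bond 3 |J1  (J1: bond 0 brought flow, rest push out)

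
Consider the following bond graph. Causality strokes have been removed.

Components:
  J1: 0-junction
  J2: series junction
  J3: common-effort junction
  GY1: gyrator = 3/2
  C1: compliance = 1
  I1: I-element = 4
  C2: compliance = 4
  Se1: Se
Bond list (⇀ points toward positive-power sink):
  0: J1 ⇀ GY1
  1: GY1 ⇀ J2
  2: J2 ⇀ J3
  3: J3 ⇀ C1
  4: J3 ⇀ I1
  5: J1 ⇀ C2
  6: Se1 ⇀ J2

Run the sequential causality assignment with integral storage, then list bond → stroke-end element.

bond 6 →J2  (Se1 fixes effort; stroke away)
bond 3 →J3  (C1 outputs effort q/C1)
bond 2 →J2  (J3: bond 3 brought effort, rest push out)
bond 4 →I1  (J3 effort already set via bond 3)
bond 1 →GY1  (only one flow-in slot at J2)
bond 0 →GY1  (through GY1, causality inverts; strokes same side of GY1)
bond 5 →J1  (J1: last free bond brings effort in)

bond 0 stroke at GY1
bond 1 stroke at GY1
bond 2 stroke at J2
bond 3 stroke at J3
bond 4 stroke at I1
bond 5 stroke at J1
bond 6 stroke at J2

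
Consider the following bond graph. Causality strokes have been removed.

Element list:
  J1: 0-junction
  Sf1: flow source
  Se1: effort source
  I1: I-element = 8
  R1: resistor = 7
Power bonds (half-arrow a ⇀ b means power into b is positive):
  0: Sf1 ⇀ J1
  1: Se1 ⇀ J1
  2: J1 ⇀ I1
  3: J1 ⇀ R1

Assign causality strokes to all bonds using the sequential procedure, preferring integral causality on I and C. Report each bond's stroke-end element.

b0 stroke at Sf1
b1 stroke at J1
b2 stroke at I1
b3 stroke at R1

#0 stroke at Sf1  (Sf1: flow source, stroke at near end)
#1 stroke at J1  (Se1 (Se) sets effort on bond)
#2 stroke at I1  (J1: bond 1 brought effort, rest push out)
#3 stroke at R1  (J1: bond 1 brought effort, rest push out)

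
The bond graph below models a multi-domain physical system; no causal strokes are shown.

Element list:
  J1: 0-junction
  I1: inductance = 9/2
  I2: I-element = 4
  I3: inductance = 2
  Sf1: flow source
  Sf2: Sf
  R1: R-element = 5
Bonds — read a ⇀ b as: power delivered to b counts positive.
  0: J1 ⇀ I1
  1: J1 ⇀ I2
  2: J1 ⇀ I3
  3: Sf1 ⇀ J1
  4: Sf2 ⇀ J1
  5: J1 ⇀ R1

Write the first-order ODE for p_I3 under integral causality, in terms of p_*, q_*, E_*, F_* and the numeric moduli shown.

dp_I3/dt = 5*F_Sf1 + 5*F_Sf2 - 10*p_I1/9 - 5*p_I2/4 - 5*p_I3/2

#3 →Sf1  (Sf1 fixes flow; stroke at Sf1)
#4 →Sf2  (Sf2 (Sf) sets flow on bond)
#0 →I1  (I1 outputs flow p/I1)
#1 →I2  (I2: I, integral causality)
#2 →I3  (I3: I, integral causality)
#5 →J1  (J1 needs exactly one e-in)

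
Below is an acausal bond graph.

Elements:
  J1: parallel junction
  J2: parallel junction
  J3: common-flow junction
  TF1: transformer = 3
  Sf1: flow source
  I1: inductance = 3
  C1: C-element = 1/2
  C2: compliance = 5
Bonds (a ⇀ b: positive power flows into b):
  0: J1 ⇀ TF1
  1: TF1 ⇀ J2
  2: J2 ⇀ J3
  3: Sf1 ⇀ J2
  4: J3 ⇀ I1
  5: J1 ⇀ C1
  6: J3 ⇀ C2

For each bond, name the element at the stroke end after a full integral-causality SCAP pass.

β0 stroke→TF1
β1 stroke→J2
β2 stroke→J3
β3 stroke→Sf1
β4 stroke→I1
β5 stroke→J1
β6 stroke→J3

#3 stroke→Sf1  (Sf1 (Sf) sets flow on bond)
#4 stroke→I1  (prefer integral on I1)
#2 stroke→J3  (1-jn J3 has f-setter on 4)
#6 stroke→J3  (J3 flow already set via bond 4)
#1 stroke→J2  (J2 needs exactly one e-in)
#0 stroke→TF1  (TF TF1: opposite of bond 1)
#5 stroke→J1  (J1 needs exactly one e-in)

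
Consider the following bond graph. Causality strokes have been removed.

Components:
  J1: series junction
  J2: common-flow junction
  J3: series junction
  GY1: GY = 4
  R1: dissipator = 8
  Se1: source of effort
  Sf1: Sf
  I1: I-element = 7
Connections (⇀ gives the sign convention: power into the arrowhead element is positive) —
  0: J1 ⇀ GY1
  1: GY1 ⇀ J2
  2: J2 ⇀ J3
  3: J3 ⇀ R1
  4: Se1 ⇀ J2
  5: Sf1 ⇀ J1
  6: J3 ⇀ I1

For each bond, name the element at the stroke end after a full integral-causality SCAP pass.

#0 stroke→J1
#1 stroke→J2
#2 stroke→J3
#3 stroke→J3
#4 stroke→J2
#5 stroke→Sf1
#6 stroke→I1

#4 |J2  (source Se1 imposes e)
#5 |Sf1  (source Sf1 imposes f)
#0 |J1  (1-jn J1 has f-setter on 5)
#1 |J2  (GY1 both-in/both-out from 0)
#2 |J3  (only one flow-in slot at J2)
#6 |I1  (prefer integral on I1)
#3 |J3  (common-f at J3 fixed by 6)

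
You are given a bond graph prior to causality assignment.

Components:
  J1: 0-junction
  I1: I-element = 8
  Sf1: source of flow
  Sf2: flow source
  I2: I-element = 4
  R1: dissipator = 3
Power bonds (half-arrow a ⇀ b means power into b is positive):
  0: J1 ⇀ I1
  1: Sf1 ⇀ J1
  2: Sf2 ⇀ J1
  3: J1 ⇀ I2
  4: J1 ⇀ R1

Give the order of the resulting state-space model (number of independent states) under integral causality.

2  (I1, I2 all integral)

b1 |Sf1  (Sf1: flow source, stroke at near end)
b2 |Sf2  (Sf2: flow source, stroke at near end)
b0 |I1  (prefer integral on I1)
b3 |I2  (I2 outputs flow p/I2)
b4 |J1  (only one effort-in slot at J1)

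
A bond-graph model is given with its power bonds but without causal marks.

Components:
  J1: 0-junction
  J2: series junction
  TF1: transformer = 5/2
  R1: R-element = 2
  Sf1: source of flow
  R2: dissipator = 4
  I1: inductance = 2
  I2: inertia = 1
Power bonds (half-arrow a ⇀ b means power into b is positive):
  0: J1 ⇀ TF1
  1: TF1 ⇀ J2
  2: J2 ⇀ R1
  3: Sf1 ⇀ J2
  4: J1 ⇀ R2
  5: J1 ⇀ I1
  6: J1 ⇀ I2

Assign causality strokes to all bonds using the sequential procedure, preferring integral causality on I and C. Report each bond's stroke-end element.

β3 →Sf1  (Sf1: flow source, stroke at near end)
β1 →J2  (1-jn J2 has f-setter on 3)
β2 →J2  (common-f at J2 fixed by 3)
β0 →TF1  (TF TF1: opposite of bond 1)
β5 →I1  (prefer integral on I1)
β6 →I2  (I2 integral (f out))
β4 →J1  (J1 needs exactly one e-in)

bond 0 |TF1
bond 1 |J2
bond 2 |J2
bond 3 |Sf1
bond 4 |J1
bond 5 |I1
bond 6 |I2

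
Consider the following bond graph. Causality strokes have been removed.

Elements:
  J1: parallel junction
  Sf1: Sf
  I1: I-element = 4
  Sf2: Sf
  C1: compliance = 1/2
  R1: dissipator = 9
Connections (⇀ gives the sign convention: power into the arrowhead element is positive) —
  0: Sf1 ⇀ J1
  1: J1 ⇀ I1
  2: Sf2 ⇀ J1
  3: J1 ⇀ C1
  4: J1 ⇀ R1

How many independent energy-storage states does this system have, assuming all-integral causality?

β0 |Sf1  (Sf1: flow source, stroke at near end)
β2 |Sf2  (Sf2: flow source, stroke at near end)
β1 |I1  (I1 outputs flow p/I1)
β3 |J1  (C1 outputs effort q/C1)
β4 |R1  (J1: bond 3 brought effort, rest push out)

2  (C1, I1 all integral)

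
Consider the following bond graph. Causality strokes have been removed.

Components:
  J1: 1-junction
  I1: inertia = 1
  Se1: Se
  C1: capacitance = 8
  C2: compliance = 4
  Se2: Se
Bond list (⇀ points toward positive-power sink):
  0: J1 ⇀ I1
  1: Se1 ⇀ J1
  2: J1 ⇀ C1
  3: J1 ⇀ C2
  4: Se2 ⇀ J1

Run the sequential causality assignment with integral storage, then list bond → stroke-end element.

β1 →J1  (Se1: effort source, stroke at far end)
β4 →J1  (Se2 fixes effort; stroke away)
β0 →I1  (I1: I, integral causality)
β2 →J1  (1-jn J1 has f-setter on 0)
β3 →J1  (common-f at J1 fixed by 0)

bond 0 →I1
bond 1 →J1
bond 2 →J1
bond 3 →J1
bond 4 →J1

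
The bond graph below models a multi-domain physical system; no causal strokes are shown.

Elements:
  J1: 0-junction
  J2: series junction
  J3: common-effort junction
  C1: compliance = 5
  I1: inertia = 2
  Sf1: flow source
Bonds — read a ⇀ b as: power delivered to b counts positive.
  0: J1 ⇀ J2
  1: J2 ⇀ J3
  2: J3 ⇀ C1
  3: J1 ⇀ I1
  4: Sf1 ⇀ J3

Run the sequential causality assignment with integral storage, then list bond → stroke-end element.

#0 |J1
#1 |J2
#2 |J3
#3 |I1
#4 |Sf1

bond 4 |Sf1  (Sf1: flow source, stroke at near end)
bond 2 |J3  (C1: C, integral causality)
bond 1 |J2  (J3 effort already set via bond 2)
bond 0 |J1  (closing 1-jn rule on J2)
bond 3 |I1  (J1 effort already set via bond 0)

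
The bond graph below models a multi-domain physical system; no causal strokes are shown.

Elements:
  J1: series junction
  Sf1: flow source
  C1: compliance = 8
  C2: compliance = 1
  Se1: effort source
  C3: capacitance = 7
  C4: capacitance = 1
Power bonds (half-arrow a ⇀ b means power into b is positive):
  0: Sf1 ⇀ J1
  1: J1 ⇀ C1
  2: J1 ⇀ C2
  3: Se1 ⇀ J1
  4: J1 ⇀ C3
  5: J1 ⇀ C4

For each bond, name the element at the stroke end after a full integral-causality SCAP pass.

β0 →Sf1
β1 →J1
β2 →J1
β3 →J1
β4 →J1
β5 →J1

β0 stroke→Sf1  (Sf1 fixes flow; stroke at Sf1)
β3 stroke→J1  (source Se1 imposes e)
β1 stroke→J1  (1-jn J1 has f-setter on 0)
β2 stroke→J1  (1-jn J1 has f-setter on 0)
β4 stroke→J1  (common-f at J1 fixed by 0)
β5 stroke→J1  (1-jn J1 has f-setter on 0)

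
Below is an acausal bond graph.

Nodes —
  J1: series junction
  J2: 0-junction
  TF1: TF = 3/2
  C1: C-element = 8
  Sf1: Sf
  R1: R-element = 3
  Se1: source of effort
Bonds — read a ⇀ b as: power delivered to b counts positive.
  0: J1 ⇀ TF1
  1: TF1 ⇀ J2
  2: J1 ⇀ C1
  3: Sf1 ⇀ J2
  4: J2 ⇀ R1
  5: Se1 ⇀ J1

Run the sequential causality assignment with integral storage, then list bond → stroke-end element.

#3 →Sf1  (Sf1 (Sf) sets flow on bond)
#5 →J1  (Se1 (Se) sets effort on bond)
#2 →J1  (C1 outputs effort q/C1)
#0 →TF1  (J1: last free bond brings flow in)
#1 →J2  (TF TF1: opposite of bond 0)
#4 →R1  (common-e at J2 fixed by 1)

bond 0 stroke at TF1
bond 1 stroke at J2
bond 2 stroke at J1
bond 3 stroke at Sf1
bond 4 stroke at R1
bond 5 stroke at J1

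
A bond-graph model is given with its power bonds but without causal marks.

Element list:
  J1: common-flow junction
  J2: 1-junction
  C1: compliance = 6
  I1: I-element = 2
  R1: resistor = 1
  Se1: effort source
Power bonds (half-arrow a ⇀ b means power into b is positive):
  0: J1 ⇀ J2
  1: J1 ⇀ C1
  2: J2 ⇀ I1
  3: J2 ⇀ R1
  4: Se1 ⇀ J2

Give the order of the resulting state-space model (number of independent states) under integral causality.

β4 stroke→J2  (Se1 fixes effort; stroke away)
β1 stroke→J1  (C1 outputs effort q/C1)
β0 stroke→J2  (J1 needs exactly one f-in)
β2 stroke→I1  (I1 outputs flow p/I1)
β3 stroke→J2  (J2 flow already set via bond 2)

2  (C1, I1 all integral)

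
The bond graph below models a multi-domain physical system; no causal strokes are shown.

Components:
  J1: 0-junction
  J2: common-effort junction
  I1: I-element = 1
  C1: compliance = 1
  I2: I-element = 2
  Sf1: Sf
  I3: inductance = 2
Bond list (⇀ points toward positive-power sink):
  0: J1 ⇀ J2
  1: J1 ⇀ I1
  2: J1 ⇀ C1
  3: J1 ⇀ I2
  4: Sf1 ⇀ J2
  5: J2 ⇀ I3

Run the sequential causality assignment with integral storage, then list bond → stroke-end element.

b4 →Sf1  (Sf1: flow source, stroke at near end)
b1 →I1  (I1: I, integral causality)
b2 →J1  (C1: C, integral causality)
b0 →J2  (0-jn J1 has e-setter on 2)
b3 →I2  (0-jn J1 has e-setter on 2)
b5 →I3  (common-e at J2 fixed by 0)

b0 →J2
b1 →I1
b2 →J1
b3 →I2
b4 →Sf1
b5 →I3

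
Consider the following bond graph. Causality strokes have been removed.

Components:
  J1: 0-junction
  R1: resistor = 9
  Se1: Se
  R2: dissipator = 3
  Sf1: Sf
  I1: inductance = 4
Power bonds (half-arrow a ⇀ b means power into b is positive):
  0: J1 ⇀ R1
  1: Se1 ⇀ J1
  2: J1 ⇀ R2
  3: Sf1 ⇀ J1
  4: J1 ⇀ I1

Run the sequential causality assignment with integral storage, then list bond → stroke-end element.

bond 1 stroke at J1  (source Se1 imposes e)
bond 3 stroke at Sf1  (Sf1 (Sf) sets flow on bond)
bond 0 stroke at R1  (J1: bond 1 brought effort, rest push out)
bond 2 stroke at R2  (J1: bond 1 brought effort, rest push out)
bond 4 stroke at I1  (0-jn J1 has e-setter on 1)

#0 stroke at R1
#1 stroke at J1
#2 stroke at R2
#3 stroke at Sf1
#4 stroke at I1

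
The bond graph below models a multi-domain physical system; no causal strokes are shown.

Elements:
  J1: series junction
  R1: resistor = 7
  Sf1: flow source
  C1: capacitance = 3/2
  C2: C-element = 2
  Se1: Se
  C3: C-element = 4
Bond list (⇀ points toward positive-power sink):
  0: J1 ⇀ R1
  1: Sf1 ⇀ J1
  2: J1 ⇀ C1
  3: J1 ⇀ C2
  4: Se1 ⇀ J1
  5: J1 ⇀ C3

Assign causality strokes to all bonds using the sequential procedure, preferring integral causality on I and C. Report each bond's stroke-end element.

b1 stroke at Sf1  (Sf1 fixes flow; stroke at Sf1)
b4 stroke at J1  (Se1 (Se) sets effort on bond)
b0 stroke at J1  (1-jn J1 has f-setter on 1)
b2 stroke at J1  (1-jn J1 has f-setter on 1)
b3 stroke at J1  (J1 flow already set via bond 1)
b5 stroke at J1  (1-jn J1 has f-setter on 1)

#0 →J1
#1 →Sf1
#2 →J1
#3 →J1
#4 →J1
#5 →J1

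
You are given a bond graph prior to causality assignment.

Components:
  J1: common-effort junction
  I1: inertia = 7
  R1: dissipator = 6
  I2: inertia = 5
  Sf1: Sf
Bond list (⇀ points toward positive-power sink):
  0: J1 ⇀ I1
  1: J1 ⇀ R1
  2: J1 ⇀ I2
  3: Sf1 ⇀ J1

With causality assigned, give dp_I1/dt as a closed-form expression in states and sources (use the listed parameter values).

β3 stroke→Sf1  (source Sf1 imposes f)
β0 stroke→I1  (I1 outputs flow p/I1)
β2 stroke→I2  (prefer integral on I2)
β1 stroke→J1  (J1 needs exactly one e-in)

dp_I1/dt = 6*F_Sf1 - 6*p_I1/7 - 6*p_I2/5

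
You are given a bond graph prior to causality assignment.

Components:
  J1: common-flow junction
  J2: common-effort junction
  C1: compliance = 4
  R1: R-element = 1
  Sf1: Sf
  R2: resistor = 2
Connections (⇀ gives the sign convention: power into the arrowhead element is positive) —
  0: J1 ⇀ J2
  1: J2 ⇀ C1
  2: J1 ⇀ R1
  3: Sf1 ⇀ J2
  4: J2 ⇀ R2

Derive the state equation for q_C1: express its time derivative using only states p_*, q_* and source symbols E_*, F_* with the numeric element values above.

dq_C1/dt = F_Sf1 - 3*q_C1/8

bond 3 stroke at Sf1  (source Sf1 imposes f)
bond 1 stroke at J2  (prefer integral on C1)
bond 0 stroke at J1  (J2: bond 1 brought effort, rest push out)
bond 4 stroke at R2  (J2 effort already set via bond 1)
bond 2 stroke at R1  (J1: last free bond brings flow in)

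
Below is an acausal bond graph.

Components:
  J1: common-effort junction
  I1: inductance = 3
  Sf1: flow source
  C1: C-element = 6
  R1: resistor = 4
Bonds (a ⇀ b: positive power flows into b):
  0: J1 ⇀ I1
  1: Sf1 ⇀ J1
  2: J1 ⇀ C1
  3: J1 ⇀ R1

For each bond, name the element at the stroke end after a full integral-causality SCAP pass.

β1 →Sf1  (Sf1 (Sf) sets flow on bond)
β0 →I1  (I1: I, integral causality)
β2 →J1  (prefer integral on C1)
β3 →R1  (0-jn J1 has e-setter on 2)

β0 →I1
β1 →Sf1
β2 →J1
β3 →R1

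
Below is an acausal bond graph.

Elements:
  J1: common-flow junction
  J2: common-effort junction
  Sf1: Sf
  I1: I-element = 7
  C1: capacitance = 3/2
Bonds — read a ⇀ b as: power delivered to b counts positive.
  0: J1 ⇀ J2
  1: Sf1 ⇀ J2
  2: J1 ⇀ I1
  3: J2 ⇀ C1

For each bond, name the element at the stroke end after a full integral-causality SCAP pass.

#0 |J1
#1 |Sf1
#2 |I1
#3 |J2

b1 |Sf1  (Sf1 fixes flow; stroke at Sf1)
b2 |I1  (I1 outputs flow p/I1)
b0 |J1  (1-jn J1 has f-setter on 2)
b3 |J2  (only one effort-in slot at J2)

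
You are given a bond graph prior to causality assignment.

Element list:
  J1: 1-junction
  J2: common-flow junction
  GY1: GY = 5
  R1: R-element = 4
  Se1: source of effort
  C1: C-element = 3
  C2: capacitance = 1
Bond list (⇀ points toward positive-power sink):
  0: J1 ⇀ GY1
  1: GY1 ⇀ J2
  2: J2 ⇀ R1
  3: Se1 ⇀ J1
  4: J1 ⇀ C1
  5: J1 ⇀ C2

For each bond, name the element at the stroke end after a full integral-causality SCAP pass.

#0 |GY1
#1 |GY1
#2 |J2
#3 |J1
#4 |J1
#5 |J1

#3 |J1  (Se1 fixes effort; stroke away)
#4 |J1  (prefer integral on C1)
#5 |J1  (C2 integral (e out))
#0 |GY1  (closing 1-jn rule on J1)
#1 |GY1  (GY1: gyrator matches bond 0)
#2 |J2  (J2: bond 1 brought flow, rest push out)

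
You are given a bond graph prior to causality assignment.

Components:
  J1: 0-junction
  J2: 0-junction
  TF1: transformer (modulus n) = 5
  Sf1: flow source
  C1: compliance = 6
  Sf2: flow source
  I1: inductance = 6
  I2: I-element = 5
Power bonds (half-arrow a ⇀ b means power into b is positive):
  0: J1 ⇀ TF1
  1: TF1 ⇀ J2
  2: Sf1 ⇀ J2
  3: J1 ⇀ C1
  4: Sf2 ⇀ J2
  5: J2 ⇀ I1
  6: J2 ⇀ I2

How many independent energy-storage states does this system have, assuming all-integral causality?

3  (C1, I1, I2 all integral)

β2 stroke at Sf1  (Sf1: flow source, stroke at near end)
β4 stroke at Sf2  (Sf2: flow source, stroke at near end)
β3 stroke at J1  (C1: C, integral causality)
β0 stroke at TF1  (J1 effort already set via bond 3)
β1 stroke at J2  (TF1 one-in-one-out from 0)
β5 stroke at I1  (common-e at J2 fixed by 1)
β6 stroke at I2  (J2: bond 1 brought effort, rest push out)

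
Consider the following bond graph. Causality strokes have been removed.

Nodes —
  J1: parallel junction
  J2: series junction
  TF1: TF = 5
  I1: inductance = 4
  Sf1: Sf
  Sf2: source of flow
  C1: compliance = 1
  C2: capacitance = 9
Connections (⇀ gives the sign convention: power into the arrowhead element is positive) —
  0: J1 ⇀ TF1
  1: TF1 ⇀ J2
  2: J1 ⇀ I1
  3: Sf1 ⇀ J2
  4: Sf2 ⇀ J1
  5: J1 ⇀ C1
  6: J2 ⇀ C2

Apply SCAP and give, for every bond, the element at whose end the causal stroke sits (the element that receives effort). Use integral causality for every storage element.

β3 |Sf1  (Sf1 (Sf) sets flow on bond)
β4 |Sf2  (source Sf2 imposes f)
β1 |J2  (common-f at J2 fixed by 3)
β6 |J2  (J2: bond 3 brought flow, rest push out)
β0 |TF1  (TF1: transformer flips bond 1)
β2 |I1  (I1 outputs flow p/I1)
β5 |J1  (J1: last free bond brings effort in)

#0 |TF1
#1 |J2
#2 |I1
#3 |Sf1
#4 |Sf2
#5 |J1
#6 |J2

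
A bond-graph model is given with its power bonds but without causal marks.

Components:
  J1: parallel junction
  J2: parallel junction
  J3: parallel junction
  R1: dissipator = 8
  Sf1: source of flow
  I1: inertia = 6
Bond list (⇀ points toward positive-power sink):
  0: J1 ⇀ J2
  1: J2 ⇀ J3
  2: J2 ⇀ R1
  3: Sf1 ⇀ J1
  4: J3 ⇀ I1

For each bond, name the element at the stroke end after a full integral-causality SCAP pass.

b3 stroke at Sf1  (Sf1: flow source, stroke at near end)
b0 stroke at J1  (J1: last free bond brings effort in)
b4 stroke at I1  (I1 integral (f out))
b1 stroke at J3  (closing 0-jn rule on J3)
b2 stroke at J2  (only one effort-in slot at J2)

#0 →J1
#1 →J3
#2 →J2
#3 →Sf1
#4 →I1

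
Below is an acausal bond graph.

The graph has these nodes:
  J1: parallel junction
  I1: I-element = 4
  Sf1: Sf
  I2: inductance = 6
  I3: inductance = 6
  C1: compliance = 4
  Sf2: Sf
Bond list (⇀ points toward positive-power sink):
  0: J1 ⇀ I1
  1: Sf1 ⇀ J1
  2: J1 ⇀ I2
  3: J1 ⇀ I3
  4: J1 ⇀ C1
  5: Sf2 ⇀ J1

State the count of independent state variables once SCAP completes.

#1 stroke at Sf1  (Sf1: flow source, stroke at near end)
#5 stroke at Sf2  (source Sf2 imposes f)
#0 stroke at I1  (I1 outputs flow p/I1)
#2 stroke at I2  (I2: I, integral causality)
#3 stroke at I3  (I3: I, integral causality)
#4 stroke at J1  (J1: last free bond brings effort in)

4  (C1, I1, I2, I3 all integral)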